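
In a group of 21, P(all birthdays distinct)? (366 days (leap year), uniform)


P(all different) = Π(366-i)/366 for i=0..20
= (366/366)×(365/366)×...×(346/366)
= 0.557221

P ≈ 0.5572 ≈ 55.72%


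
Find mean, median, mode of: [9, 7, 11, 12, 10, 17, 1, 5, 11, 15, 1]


Sorted: [1, 1, 5, 7, 9, 10, 11, 11, 12, 15, 17]
Mean = 99/11 = 9
Median = 10
Freq: {9: 1, 7: 1, 11: 2, 12: 1, 10: 1, 17: 1, 1: 2, 5: 1, 15: 1}
Mode: [1, 11]

Mean=9, Median=10, Mode=[1, 11]


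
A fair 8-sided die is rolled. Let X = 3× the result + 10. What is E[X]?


E[die] = (1+8)/2 = 9/2
E[X] = 3×9/2 + 10 = 47/2

E[X] = 47/2


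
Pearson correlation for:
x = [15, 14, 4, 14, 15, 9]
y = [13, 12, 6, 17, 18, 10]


n=6, Σx=71, Σy=76, Σxy=985, Σx²=939, Σy²=1062
r = (6×985 - 71×76)/√((6×939 - 71²)(6×1062 - 76²))
= 514/√(593×596) = 514/√353428 ≈ 514/594.4981 ≈ 0.8646

r ≈ 0.8646


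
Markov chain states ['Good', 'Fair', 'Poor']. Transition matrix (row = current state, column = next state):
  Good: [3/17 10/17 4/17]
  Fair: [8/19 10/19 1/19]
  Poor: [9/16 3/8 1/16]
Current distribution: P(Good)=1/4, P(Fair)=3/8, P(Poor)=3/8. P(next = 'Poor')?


P(next=Poor) = Σᵢ P(now=i)×P(i→Poor)
= 1/4×4/17 + 3/8×1/19 + 3/8×1/16
= 1/17 + 3/152 + 3/128 = 4217/41344

P = 4217/41344 ≈ 0.1020


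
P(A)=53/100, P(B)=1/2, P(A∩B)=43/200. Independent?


P(A)×P(B) = 53/200
P(A∩B) = 43/200
Not equal → NOT independent

No, not independent


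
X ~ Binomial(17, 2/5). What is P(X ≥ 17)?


P(X ≥ 17) = Σ P(X=i) for i=17..17
P(X=17) = 131072/762939453125
Sum = 131072/762939453125

P(X ≥ 17) = 131072/762939453125 ≈ 0.00%


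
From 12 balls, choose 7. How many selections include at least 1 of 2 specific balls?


Complement: C(12,7) - C(10,7) = 792 - 120 = 672

672


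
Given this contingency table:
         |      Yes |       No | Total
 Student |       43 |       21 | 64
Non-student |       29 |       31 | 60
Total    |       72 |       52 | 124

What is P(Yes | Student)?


P(Yes | Student) = 43/(43+21) = 43/64

P(Yes|Student) = 43/64 ≈ 67.19%


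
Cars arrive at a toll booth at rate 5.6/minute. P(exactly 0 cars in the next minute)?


Poisson(λ=5.6): P(X=0) = e^(-λ)×λ^k/k!
= e^(-5.6) × 5.6^0 / 0!
≈ 0.003697863716 × 1 / 1 ≈ 0.003698

P(X=0) ≈ 0.003698 ≈ 0.37%


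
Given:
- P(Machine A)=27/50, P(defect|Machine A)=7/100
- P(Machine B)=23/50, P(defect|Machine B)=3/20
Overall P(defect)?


P(B) = Σ P(B|Aᵢ)×P(Aᵢ)
  7/100×27/50 = 189/5000
  3/20×23/50 = 69/1000
Sum = 267/2500

P(defect) = 267/2500 ≈ 10.68%


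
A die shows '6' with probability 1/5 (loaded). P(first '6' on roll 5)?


Geometric: P(X=5) = (1-p)^(k-1)×p = (4/5)^4×1/5 = 256/3125

P(X=5) = 256/3125 ≈ 8.19%


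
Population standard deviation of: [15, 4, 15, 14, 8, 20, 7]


Mean = 83/7
  (15-83/7)²=484/49
  (4-83/7)²=3025/49
  (15-83/7)²=484/49
  (14-83/7)²=225/49
  (8-83/7)²=729/49
  (20-83/7)²=3249/49
  (7-83/7)²=1156/49
Σ(x-μ)² = 1336/7
σ² = (1336/7)/7 = 1336/49

σ = √(1336/49) ≈ 5.2216


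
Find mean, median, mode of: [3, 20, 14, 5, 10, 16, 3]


Sorted: [3, 3, 5, 10, 14, 16, 20]
Mean = 71/7
Median = 10
Freq: {3: 2, 20: 1, 14: 1, 5: 1, 10: 1, 16: 1}
Mode: [3]

Mean=71/7, Median=10, Mode=3


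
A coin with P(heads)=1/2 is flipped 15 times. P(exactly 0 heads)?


Binomial: P(X=0) = C(15,0)×p^0×(1-p)^15
= 1 × 1 × 1/32768 = 1/32768

P(X=0) = 1/32768 ≈ 0.00%


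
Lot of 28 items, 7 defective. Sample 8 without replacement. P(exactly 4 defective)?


Hypergeometric: C(7,4)×C(21,4)/C(28,8)
= 35×5985/3108105 = 665/9867

P(X=4) = 665/9867 ≈ 6.74%


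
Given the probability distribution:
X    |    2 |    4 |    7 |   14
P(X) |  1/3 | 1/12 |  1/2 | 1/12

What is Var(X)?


E[X] = 17/3
E[X²] = 87/2
Var(X) = E[X²] - (E[X])² = 87/2 - 289/9 = 205/18

Var(X) = 205/18 ≈ 11.3889


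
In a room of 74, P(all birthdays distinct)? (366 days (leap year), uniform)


P(all different) = Π(366-i)/366 for i=0..73
= (366/366)×(365/366)×...×(293/366)
= 0.000360

P ≈ 0.0004 ≈ 0.04%


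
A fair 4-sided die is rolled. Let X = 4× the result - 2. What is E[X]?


E[die] = (1+4)/2 = 5/2
E[X] = 4×5/2 - 2 = 8

E[X] = 8


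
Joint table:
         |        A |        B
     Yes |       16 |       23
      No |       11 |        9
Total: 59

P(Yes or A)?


P(Yes∨A) = P(Yes) + P(A) - P(Yes∧A)
= (39 + 27 - 16)/59 = 50/59

P = 50/59 ≈ 84.75%


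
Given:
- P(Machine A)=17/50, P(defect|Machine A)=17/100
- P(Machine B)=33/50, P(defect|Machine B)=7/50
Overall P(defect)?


P(B) = Σ P(B|Aᵢ)×P(Aᵢ)
  17/100×17/50 = 289/5000
  7/50×33/50 = 231/2500
Sum = 751/5000

P(defect) = 751/5000 ≈ 15.02%


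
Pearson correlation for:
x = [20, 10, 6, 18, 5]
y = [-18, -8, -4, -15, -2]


n=5, Σx=59, Σy=-47, Σxy=-744, Σx²=885, Σy²=633
r = (5×(-744) - 59×(-47))/√((5×885 - 59²)(5×633 - (-47)²))
= -947/√(944×956) = -947/√902464 ≈ -947/949.9811 ≈ -0.9969

r ≈ -0.9969


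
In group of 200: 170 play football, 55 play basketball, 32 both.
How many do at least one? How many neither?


|A∪B| = 170+55-32 = 193
Neither = 200-193 = 7

At least one: 193; Neither: 7


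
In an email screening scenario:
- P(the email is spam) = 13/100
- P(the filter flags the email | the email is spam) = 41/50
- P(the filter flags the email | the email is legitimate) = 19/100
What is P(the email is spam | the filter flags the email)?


Using Bayes' theorem:
P(A|B) = P(B|A)·P(A) / P(B)

P(the filter flags the email) = 41/50 × 13/100 + 19/100 × 87/100
= 533/5000 + 1653/10000 = 2719/10000

P(the email is spam|the filter flags the email) = (533/5000) / (2719/10000) = 1066/2719

P(the email is spam|the filter flags the email) = 1066/2719 ≈ 39.21%


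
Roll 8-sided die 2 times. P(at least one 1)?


P(no 1)^2 = (7/8)^2 = 49/64
P(≥1) = 1 - 49/64 = 15/64

P = 15/64 ≈ 23.44%


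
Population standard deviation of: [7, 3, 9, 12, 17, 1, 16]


Mean = 65/7
  (7-65/7)²=256/49
  (3-65/7)²=1936/49
  (9-65/7)²=4/49
  (12-65/7)²=361/49
  (17-65/7)²=2916/49
  (1-65/7)²=3364/49
  (16-65/7)²=2209/49
Σ(x-μ)² = 1578/7
σ² = (1578/7)/7 = 1578/49

σ = √(1578/49) ≈ 5.6749


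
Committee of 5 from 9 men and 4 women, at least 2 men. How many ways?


Count by #men:
  2M,3W: C(9,2)×C(4,3)=144
  3M,2W: C(9,3)×C(4,2)=504
  4M,1W: C(9,4)×C(4,1)=504
  5M,0W: C(9,5)×C(4,0)=126
Total = 1278

1278


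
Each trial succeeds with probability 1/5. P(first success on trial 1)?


Geometric: P(X=1) = (1-p)^(k-1)×p = (4/5)^0×1/5 = 1/5

P(X=1) = 1/5 ≈ 20.00%


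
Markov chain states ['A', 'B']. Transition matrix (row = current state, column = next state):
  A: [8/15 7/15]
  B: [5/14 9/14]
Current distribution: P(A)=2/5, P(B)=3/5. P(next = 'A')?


P(next=A) = Σᵢ P(now=i)×P(i→A)
= 2/5×8/15 + 3/5×5/14
= 16/75 + 3/14 = 449/1050

P = 449/1050 ≈ 0.4276


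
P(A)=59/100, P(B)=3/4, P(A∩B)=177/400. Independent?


P(A)×P(B) = 177/400
P(A∩B) = 177/400
Equal ✓ → Independent

Yes, independent


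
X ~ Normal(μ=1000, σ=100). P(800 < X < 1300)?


z₁=(800-1000)/100=-2.0, z₂=(1300-1000)/100=3.0
P = Φ(3.0) - Φ(-2.0) = 0.998650 - 0.022750 = 0.975900 ≈ 0.9759

P(800 < X < 1300) ≈ 0.9759


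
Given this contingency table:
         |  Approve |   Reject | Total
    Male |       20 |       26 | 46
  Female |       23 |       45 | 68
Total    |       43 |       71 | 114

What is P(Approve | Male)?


P(Approve | Male) = 20/(20+26) = 20/46 = 10/23

P(Approve|Male) = 10/23 ≈ 43.48%


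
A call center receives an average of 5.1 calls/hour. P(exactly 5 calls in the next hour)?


Poisson(λ=5.1): P(X=5) = e^(-λ)×λ^k/k!
= e^(-5.1) × 5.1^5 / 5!
≈ 0.006096746566 × 3450.25251 / 120 ≈ 0.175294

P(X=5) ≈ 0.175294 ≈ 17.53%


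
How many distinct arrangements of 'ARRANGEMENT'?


Letters: 11, freq: {'A': 2, 'R': 2, 'N': 2, 'G': 1, 'E': 2, 'M': 1, 'T': 1}
11!/(2!×2!×2!×1!×2!×1!×1!) = 39916800/16 = 2494800

2494800


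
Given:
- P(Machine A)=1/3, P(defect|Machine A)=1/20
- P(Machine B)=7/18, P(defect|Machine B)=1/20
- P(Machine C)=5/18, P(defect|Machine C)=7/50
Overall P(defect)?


P(B) = Σ P(B|Aᵢ)×P(Aᵢ)
  1/20×1/3 = 1/60
  1/20×7/18 = 7/360
  7/50×5/18 = 7/180
Sum = 3/40

P(defect) = 3/40 ≈ 7.50%


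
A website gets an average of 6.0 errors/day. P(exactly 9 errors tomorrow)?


Poisson(λ=6.0): P(X=9) = e^(-λ)×λ^k/k!
= e^(-6.0) × 6.0^9 / 9!
≈ 0.002478752177 × 10077696 / 362880 ≈ 0.068838

P(X=9) ≈ 0.068838 ≈ 6.88%


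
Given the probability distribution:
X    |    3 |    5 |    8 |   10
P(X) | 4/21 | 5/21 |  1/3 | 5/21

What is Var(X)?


E[X] = 143/21
E[X²] = 1109/21
Var(X) = E[X²] - (E[X])² = 1109/21 - 20449/441 = 2840/441

Var(X) = 2840/441 ≈ 6.4399


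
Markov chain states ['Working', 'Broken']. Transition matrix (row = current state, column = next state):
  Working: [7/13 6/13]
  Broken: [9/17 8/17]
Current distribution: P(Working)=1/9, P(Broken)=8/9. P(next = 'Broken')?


P(next=Broken) = Σᵢ P(now=i)×P(i→Broken)
= 1/9×6/13 + 8/9×8/17
= 2/39 + 64/153 = 934/1989

P = 934/1989 ≈ 0.4696


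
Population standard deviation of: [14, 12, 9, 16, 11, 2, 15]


Mean = 79/7
  (14-79/7)²=361/49
  (12-79/7)²=25/49
  (9-79/7)²=256/49
  (16-79/7)²=1089/49
  (11-79/7)²=4/49
  (2-79/7)²=4225/49
  (15-79/7)²=676/49
Σ(x-μ)² = 948/7
σ² = (948/7)/7 = 948/49

σ = √(948/49) ≈ 4.3985


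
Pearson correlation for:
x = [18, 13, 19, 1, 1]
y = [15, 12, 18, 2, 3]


n=5, Σx=52, Σy=50, Σxy=773, Σx²=856, Σy²=706
r = (5×773 - 52×50)/√((5×856 - 52²)(5×706 - 50²))
= 1265/√(1576×1030) = 1265/√1623280 ≈ 1265/1274.0801 ≈ 0.9929

r ≈ 0.9929


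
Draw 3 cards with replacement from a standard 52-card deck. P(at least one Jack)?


P(not a Jack) = 48/52 = 12/13
P(none in 3 draws) = (12/13)^3 = 1728/2197
P(≥1 Jack) = 1 - 1728/2197 = 469/2197

P = 469/2197 ≈ 21.35%


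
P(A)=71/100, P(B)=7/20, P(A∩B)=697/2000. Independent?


P(A)×P(B) = 497/2000
P(A∩B) = 697/2000
Not equal → NOT independent

No, not independent


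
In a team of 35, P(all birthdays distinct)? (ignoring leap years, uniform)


P(all different) = Π(365-i)/365 for i=0..34
= (365/365)×(364/365)×...×(331/365)
= 0.185617

P ≈ 0.1856 ≈ 18.56%


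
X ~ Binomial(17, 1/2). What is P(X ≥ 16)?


P(X ≥ 16) = Σ P(X=i) for i=16..17
P(X=16) = 17/131072
P(X=17) = 1/131072
Sum = 9/65536

P(X ≥ 16) = 9/65536 ≈ 0.01%


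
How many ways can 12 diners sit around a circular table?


Circular arrangements of 12 distinct objects: fix one position to break rotational symmetry.
(n-1)! = 11! = 39916800

39916800


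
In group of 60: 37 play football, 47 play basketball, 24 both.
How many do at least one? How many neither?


|A∪B| = 37+47-24 = 60
Neither = 60-60 = 0

At least one: 60; Neither: 0


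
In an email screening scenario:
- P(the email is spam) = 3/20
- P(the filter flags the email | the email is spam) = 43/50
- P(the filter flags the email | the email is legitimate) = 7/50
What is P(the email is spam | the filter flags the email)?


Using Bayes' theorem:
P(A|B) = P(B|A)·P(A) / P(B)

P(the filter flags the email) = 43/50 × 3/20 + 7/50 × 17/20
= 129/1000 + 119/1000 = 31/125

P(the email is spam|the filter flags the email) = (129/1000) / (31/125) = 129/248

P(the email is spam|the filter flags the email) = 129/248 ≈ 52.02%


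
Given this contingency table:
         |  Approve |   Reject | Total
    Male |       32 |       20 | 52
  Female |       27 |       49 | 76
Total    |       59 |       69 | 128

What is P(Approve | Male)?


P(Approve | Male) = 32/(32+20) = 32/52 = 8/13

P(Approve|Male) = 8/13 ≈ 61.54%


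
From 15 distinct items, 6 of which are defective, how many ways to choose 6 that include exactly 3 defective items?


Choose 3 of the 6 defective items and 3 of the other 9 items:
C(6,3)×C(9,3) = 20×84 = 1680

1680


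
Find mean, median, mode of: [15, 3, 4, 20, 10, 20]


Sorted: [3, 4, 10, 15, 20, 20]
Mean = 72/6 = 12
Median = 25/2
Freq: {15: 1, 3: 1, 4: 1, 20: 2, 10: 1}
Mode: [20]

Mean=12, Median=25/2, Mode=20


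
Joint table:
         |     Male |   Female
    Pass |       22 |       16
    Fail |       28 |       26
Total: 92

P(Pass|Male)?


P(Pass|Male) = 22/(22+28) = 22/50 = 11/25

P = 11/25 ≈ 44.00%


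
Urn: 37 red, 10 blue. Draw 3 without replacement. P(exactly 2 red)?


Hypergeometric: C(37,2)×C(10,1)/C(47,3)
= 666×10/16215 = 444/1081

P(X=2) = 444/1081 ≈ 41.07%


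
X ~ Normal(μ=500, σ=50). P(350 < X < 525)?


z₁=(350-500)/50=-3.0, z₂=(525-500)/50=0.5
P = Φ(0.5) - Φ(-3.0) = 0.691462 - 0.001350 = 0.690112 ≈ 0.6901

P(350 < X < 525) ≈ 0.6901


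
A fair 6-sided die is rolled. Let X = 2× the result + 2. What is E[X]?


E[die] = (1+6)/2 = 7/2
E[X] = 2×7/2 + 2 = 9

E[X] = 9


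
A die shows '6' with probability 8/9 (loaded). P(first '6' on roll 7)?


Geometric: P(X=7) = (1-p)^(k-1)×p = (1/9)^6×8/9 = 8/4782969

P(X=7) = 8/4782969 ≈ 0.00%


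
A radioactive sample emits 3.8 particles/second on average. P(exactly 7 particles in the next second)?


Poisson(λ=3.8): P(X=7) = e^(-λ)×λ^k/k!
= e^(-3.8) × 3.8^7 / 7!
≈ 0.02237077186 × 11441.5582592 / 5040 ≈ 0.050785

P(X=7) ≈ 0.050785 ≈ 5.08%


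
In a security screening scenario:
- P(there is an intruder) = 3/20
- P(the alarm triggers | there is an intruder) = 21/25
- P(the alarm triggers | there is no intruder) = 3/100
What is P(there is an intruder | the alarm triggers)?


Using Bayes' theorem:
P(A|B) = P(B|A)·P(A) / P(B)

P(the alarm triggers) = 21/25 × 3/20 + 3/100 × 17/20
= 63/500 + 51/2000 = 303/2000

P(there is an intruder|the alarm triggers) = (63/500) / (303/2000) = 84/101

P(there is an intruder|the alarm triggers) = 84/101 ≈ 83.17%


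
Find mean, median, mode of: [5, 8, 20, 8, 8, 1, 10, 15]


Sorted: [1, 5, 8, 8, 8, 10, 15, 20]
Mean = 75/8
Median = 8
Freq: {5: 1, 8: 3, 20: 1, 1: 1, 10: 1, 15: 1}
Mode: [8]

Mean=75/8, Median=8, Mode=8


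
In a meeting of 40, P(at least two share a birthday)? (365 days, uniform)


P(all different) = Π(365-i)/365 for i=0..39
= 0.108768
P(match) = 1 - 0.108768 = 0.891232

P ≈ 0.8912 ≈ 89.12%


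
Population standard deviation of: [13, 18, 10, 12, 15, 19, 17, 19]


Mean = 123/8
  (13-123/8)²=361/64
  (18-123/8)²=441/64
  (10-123/8)²=1849/64
  (12-123/8)²=729/64
  (15-123/8)²=9/64
  (19-123/8)²=841/64
  (17-123/8)²=169/64
  (19-123/8)²=841/64
Σ(x-μ)² = 655/8
σ² = (655/8)/8 = 655/64

σ = √(655/64) ≈ 3.1991


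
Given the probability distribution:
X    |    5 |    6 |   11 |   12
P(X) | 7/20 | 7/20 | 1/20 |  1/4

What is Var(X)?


E[X] = 37/5
E[X²] = 317/5
Var(X) = E[X²] - (E[X])² = 317/5 - 1369/25 = 216/25

Var(X) = 216/25 ≈ 8.6400


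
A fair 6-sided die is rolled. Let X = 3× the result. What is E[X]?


E[die] = (1+6)/2 = 7/2
E[X] = 3 × 7/2 = 21/2

E[X] = 21/2


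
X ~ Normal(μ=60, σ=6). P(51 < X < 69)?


z₁=(51-60)/6=-1.5, z₂=(69-60)/6=1.5
P = Φ(1.5) - Φ(-1.5) = 0.933193 - 0.066807 = 0.866386 ≈ 0.8664

P(51 < X < 69) ≈ 0.8664


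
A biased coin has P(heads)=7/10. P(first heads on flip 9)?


Geometric: P(X=9) = (1-p)^(k-1)×p = (3/10)^8×7/10 = 45927/1000000000

P(X=9) = 45927/1000000000 ≈ 0.00%


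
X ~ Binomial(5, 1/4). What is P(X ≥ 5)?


P(X ≥ 5) = Σ P(X=i) for i=5..5
P(X=5) = 1/1024
Sum = 1/1024

P(X ≥ 5) = 1/1024 ≈ 0.10%


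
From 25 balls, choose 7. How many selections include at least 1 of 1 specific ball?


Complement: C(25,7) - C(24,7) = 480700 - 346104 = 134596

134596


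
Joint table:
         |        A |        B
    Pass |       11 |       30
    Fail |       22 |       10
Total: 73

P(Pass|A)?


P(Pass|A) = 11/(11+22) = 11/33 = 1/3

P = 1/3 ≈ 33.33%


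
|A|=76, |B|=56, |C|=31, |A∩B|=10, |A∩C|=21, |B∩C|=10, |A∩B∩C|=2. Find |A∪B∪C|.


|A∪B∪C| = 76+56+31-10-21-10+2 = 124

|A∪B∪C| = 124


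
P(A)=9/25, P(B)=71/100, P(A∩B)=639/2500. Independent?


P(A)×P(B) = 639/2500
P(A∩B) = 639/2500
Equal ✓ → Independent

Yes, independent


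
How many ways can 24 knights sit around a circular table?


Circular arrangements of 24 distinct objects: fix one position to break rotational symmetry.
(n-1)! = 23! = 25852016738884976640000

25852016738884976640000


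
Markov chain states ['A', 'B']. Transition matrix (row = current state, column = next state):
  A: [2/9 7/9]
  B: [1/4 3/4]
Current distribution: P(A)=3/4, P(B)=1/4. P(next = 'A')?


P(next=A) = Σᵢ P(now=i)×P(i→A)
= 3/4×2/9 + 1/4×1/4
= 1/6 + 1/16 = 11/48

P = 11/48 ≈ 0.2292


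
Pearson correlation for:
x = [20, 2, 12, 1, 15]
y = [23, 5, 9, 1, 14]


n=5, Σx=50, Σy=52, Σxy=789, Σx²=774, Σy²=832
r = (5×789 - 50×52)/√((5×774 - 50²)(5×832 - 52²))
= 1345/√(1370×1456) = 1345/√1994720 ≈ 1345/1412.3456 ≈ 0.9523

r ≈ 0.9523


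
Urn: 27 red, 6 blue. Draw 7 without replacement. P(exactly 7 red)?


Hypergeometric: C(27,7)×C(6,0)/C(33,7)
= 888030×1/4272048 = 1495/7192

P(X=7) = 1495/7192 ≈ 20.79%


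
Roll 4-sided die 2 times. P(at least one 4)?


P(no 4)^2 = (3/4)^2 = 9/16
P(≥1) = 1 - 9/16 = 7/16

P = 7/16 ≈ 43.75%


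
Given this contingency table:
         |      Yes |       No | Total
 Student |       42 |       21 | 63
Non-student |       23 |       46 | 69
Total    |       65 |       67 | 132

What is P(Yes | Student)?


P(Yes | Student) = 42/(42+21) = 42/63 = 2/3

P(Yes|Student) = 2/3 ≈ 66.67%


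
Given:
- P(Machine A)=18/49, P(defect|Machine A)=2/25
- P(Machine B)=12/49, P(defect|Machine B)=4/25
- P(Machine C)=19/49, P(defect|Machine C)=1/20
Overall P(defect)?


P(B) = Σ P(B|Aᵢ)×P(Aᵢ)
  2/25×18/49 = 36/1225
  4/25×12/49 = 48/1225
  1/20×19/49 = 19/980
Sum = 431/4900

P(defect) = 431/4900 ≈ 8.80%


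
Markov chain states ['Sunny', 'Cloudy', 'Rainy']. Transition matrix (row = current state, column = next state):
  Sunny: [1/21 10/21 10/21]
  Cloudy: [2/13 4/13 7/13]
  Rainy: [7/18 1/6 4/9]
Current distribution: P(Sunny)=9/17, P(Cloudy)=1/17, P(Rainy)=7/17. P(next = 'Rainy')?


P(next=Rainy) = Σᵢ P(now=i)×P(i→Rainy)
= 9/17×10/21 + 1/17×7/13 + 7/17×4/9
= 30/119 + 7/221 + 28/153 = 6499/13923

P = 6499/13923 ≈ 0.4668


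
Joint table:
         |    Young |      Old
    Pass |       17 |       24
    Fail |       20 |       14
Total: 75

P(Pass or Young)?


P(Pass∨Young) = P(Pass) + P(Young) - P(Pass∧Young)
= (41 + 37 - 17)/75 = 61/75

P = 61/75 ≈ 81.33%


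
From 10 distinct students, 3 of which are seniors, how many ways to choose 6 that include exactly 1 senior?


Choose 1 of the 3 seniors and 5 of the other 7 students:
C(3,1)×C(7,5) = 3×21 = 63

63


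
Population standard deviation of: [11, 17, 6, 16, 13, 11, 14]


Mean = 88/7
  (11-88/7)²=121/49
  (17-88/7)²=961/49
  (6-88/7)²=2116/49
  (16-88/7)²=576/49
  (13-88/7)²=9/49
  (11-88/7)²=121/49
  (14-88/7)²=100/49
Σ(x-μ)² = 572/7
σ² = (572/7)/7 = 572/49

σ = √(572/49) ≈ 3.4166


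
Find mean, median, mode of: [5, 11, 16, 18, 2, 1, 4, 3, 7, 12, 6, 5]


Sorted: [1, 2, 3, 4, 5, 5, 6, 7, 11, 12, 16, 18]
Mean = 90/12 = 15/2
Median = 11/2
Freq: {5: 2, 11: 1, 16: 1, 18: 1, 2: 1, 1: 1, 4: 1, 3: 1, 7: 1, 12: 1, 6: 1}
Mode: [5]

Mean=15/2, Median=11/2, Mode=5


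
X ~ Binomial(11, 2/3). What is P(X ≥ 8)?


P(X ≥ 8) = Σ P(X=i) for i=8..11
P(X=8) = 14080/59049
P(X=9) = 28160/177147
P(X=10) = 11264/177147
P(X=11) = 2048/177147
Sum = 27904/59049

P(X ≥ 8) = 27904/59049 ≈ 47.26%


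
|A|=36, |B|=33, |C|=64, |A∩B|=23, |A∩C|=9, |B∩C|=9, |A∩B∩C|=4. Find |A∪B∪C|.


|A∪B∪C| = 36+33+64-23-9-9+4 = 96

|A∪B∪C| = 96


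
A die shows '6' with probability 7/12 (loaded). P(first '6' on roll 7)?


Geometric: P(X=7) = (1-p)^(k-1)×p = (5/12)^6×7/12 = 109375/35831808

P(X=7) = 109375/35831808 ≈ 0.31%


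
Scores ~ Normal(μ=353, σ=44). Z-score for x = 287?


z = (x - μ)/σ = (287 - 353)/44 = -1.5

z = -1.5


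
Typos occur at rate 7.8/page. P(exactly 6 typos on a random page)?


Poisson(λ=7.8): P(X=6) = e^(-λ)×λ^k/k!
= e^(-7.8) × 7.8^6 / 6!
≈ 0.000409734979 × 225199.600704 / 720 ≈ 0.128156

P(X=6) ≈ 0.128156 ≈ 12.82%


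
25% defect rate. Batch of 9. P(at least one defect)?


P(all good) = (3/4)^9 = 19683/262144
P(≥1 defect) = 242461/262144

P = 242461/262144 ≈ 92.49%


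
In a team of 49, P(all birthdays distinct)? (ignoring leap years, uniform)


P(all different) = Π(365-i)/365 for i=0..48
= (365/365)×(364/365)×...×(317/365)
= 0.034220

P ≈ 0.0342 ≈ 3.42%


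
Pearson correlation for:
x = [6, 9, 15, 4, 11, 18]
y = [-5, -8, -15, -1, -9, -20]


n=6, Σx=63, Σy=-58, Σxy=-790, Σx²=803, Σy²=796
r = (6×(-790) - 63×(-58))/√((6×803 - 63²)(6×796 - (-58)²))
= -1086/√(849×1412) = -1086/√1198788 ≈ -1086/1094.8918 ≈ -0.9919

r ≈ -0.9919


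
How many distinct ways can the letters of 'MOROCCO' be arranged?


Letters: 7, freq: {'M': 1, 'O': 3, 'R': 1, 'C': 2}
7!/(1!×3!×1!×2!) = 5040/12 = 420

420


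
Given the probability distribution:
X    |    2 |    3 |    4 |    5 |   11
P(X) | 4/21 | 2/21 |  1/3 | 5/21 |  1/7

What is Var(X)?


E[X] = 100/21
E[X²] = 634/21
Var(X) = E[X²] - (E[X])² = 634/21 - 10000/441 = 3314/441

Var(X) = 3314/441 ≈ 7.5147


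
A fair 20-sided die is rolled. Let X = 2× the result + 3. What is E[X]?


E[die] = (1+20)/2 = 21/2
E[X] = 2×21/2 + 3 = 24

E[X] = 24


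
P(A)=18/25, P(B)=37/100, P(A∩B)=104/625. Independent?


P(A)×P(B) = 333/1250
P(A∩B) = 104/625
Not equal → NOT independent

No, not independent


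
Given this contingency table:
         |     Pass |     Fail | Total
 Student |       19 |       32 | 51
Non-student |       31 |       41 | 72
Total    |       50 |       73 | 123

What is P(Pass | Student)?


P(Pass | Student) = 19/(19+32) = 19/51

P(Pass|Student) = 19/51 ≈ 37.25%


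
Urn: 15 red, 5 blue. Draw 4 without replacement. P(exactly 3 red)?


Hypergeometric: C(15,3)×C(5,1)/C(20,4)
= 455×5/4845 = 455/969

P(X=3) = 455/969 ≈ 46.96%


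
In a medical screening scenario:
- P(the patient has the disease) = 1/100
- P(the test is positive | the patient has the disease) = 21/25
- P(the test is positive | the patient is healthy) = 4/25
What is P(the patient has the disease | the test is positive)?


Using Bayes' theorem:
P(A|B) = P(B|A)·P(A) / P(B)

P(the test is positive) = 21/25 × 1/100 + 4/25 × 99/100
= 21/2500 + 99/625 = 417/2500

P(the patient has the disease|the test is positive) = (21/2500) / (417/2500) = 7/139

P(the patient has the disease|the test is positive) = 7/139 ≈ 5.04%


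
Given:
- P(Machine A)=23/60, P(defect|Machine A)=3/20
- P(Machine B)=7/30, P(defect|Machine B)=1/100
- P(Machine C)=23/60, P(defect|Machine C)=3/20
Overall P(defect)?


P(B) = Σ P(B|Aᵢ)×P(Aᵢ)
  3/20×23/60 = 23/400
  1/100×7/30 = 7/3000
  3/20×23/60 = 23/400
Sum = 44/375

P(defect) = 44/375 ≈ 11.73%


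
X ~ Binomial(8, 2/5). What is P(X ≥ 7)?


P(X ≥ 7) = Σ P(X=i) for i=7..8
P(X=7) = 3072/390625
P(X=8) = 256/390625
Sum = 3328/390625

P(X ≥ 7) = 3328/390625 ≈ 0.85%


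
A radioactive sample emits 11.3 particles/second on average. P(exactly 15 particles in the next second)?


Poisson(λ=11.3): P(X=15) = e^(-λ)×λ^k/k!
= e^(-11.3) × 11.3^15 / 15!
≈ 1.237292426e-05 × 6.2542703777e+15 / 1307674368000 ≈ 0.059177

P(X=15) ≈ 0.059177 ≈ 5.92%


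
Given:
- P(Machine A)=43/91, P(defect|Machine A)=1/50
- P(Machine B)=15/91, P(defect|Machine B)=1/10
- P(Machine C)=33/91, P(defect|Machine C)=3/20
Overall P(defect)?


P(B) = Σ P(B|Aᵢ)×P(Aᵢ)
  1/50×43/91 = 43/4550
  1/10×15/91 = 3/182
  3/20×33/91 = 99/1820
Sum = 731/9100

P(defect) = 731/9100 ≈ 8.03%


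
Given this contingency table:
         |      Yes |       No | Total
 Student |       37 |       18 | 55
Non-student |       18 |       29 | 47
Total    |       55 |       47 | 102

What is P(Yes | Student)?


P(Yes | Student) = 37/(37+18) = 37/55

P(Yes|Student) = 37/55 ≈ 67.27%


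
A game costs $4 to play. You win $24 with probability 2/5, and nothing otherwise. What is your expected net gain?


E[gain] = (24-4)×2/5 + (-4)×3/5
= 8 - 12/5 = 28/5

Expected net gain = $28/5 ≈ $5.60


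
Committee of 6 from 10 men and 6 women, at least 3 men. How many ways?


Count by #men:
  3M,3W: C(10,3)×C(6,3)=2400
  4M,2W: C(10,4)×C(6,2)=3150
  5M,1W: C(10,5)×C(6,1)=1512
  6M,0W: C(10,6)×C(6,0)=210
Total = 7272

7272


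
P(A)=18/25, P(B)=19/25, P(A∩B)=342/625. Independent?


P(A)×P(B) = 342/625
P(A∩B) = 342/625
Equal ✓ → Independent

Yes, independent


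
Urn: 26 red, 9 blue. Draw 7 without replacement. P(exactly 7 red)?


Hypergeometric: C(26,7)×C(9,0)/C(35,7)
= 657800×1/6724520 = 1495/15283

P(X=7) = 1495/15283 ≈ 9.78%


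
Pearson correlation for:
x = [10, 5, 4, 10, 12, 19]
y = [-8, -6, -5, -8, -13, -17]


n=6, Σx=60, Σy=-57, Σxy=-689, Σx²=746, Σy²=647
r = (6×(-689) - 60×(-57))/√((6×746 - 60²)(6×647 - (-57)²))
= -714/√(876×633) = -714/√554508 ≈ -714/744.6529 ≈ -0.9588

r ≈ -0.9588


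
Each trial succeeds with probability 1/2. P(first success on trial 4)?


Geometric: P(X=4) = (1-p)^(k-1)×p = (1/2)^3×1/2 = 1/16

P(X=4) = 1/16 ≈ 6.25%


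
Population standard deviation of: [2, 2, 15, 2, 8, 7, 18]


Mean = 54/7
  (2-54/7)²=1600/49
  (2-54/7)²=1600/49
  (15-54/7)²=2601/49
  (2-54/7)²=1600/49
  (8-54/7)²=4/49
  (7-54/7)²=25/49
  (18-54/7)²=5184/49
Σ(x-μ)² = 1802/7
σ² = (1802/7)/7 = 1802/49

σ = √(1802/49) ≈ 6.0643


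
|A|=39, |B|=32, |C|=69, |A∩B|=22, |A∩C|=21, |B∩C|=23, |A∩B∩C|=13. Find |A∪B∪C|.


|A∪B∪C| = 39+32+69-22-21-23+13 = 87

|A∪B∪C| = 87


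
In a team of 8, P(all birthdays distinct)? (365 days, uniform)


P(all different) = Π(365-i)/365 for i=0..7
= (365/365)×(364/365)×...×(358/365)
= 0.925665

P ≈ 0.9257 ≈ 92.57%


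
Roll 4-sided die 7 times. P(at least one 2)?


P(no 2)^7 = (3/4)^7 = 2187/16384
P(≥1) = 1 - 2187/16384 = 14197/16384

P = 14197/16384 ≈ 86.65%


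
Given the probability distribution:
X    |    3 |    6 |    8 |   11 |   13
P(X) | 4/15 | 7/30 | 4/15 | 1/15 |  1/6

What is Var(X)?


E[X] = 217/30
E[X²] = 641/10
Var(X) = E[X²] - (E[X])² = 641/10 - 47089/900 = 10601/900

Var(X) = 10601/900 ≈ 11.7789


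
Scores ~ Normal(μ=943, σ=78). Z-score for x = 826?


z = (x - μ)/σ = (826 - 943)/78 = -1.5

z = -1.5


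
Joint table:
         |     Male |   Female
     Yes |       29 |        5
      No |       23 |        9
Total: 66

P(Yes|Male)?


P(Yes|Male) = 29/(29+23) = 29/52

P = 29/52 ≈ 55.77%


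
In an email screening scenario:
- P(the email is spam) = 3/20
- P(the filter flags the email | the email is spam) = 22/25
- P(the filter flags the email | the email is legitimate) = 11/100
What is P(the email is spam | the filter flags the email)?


Using Bayes' theorem:
P(A|B) = P(B|A)·P(A) / P(B)

P(the filter flags the email) = 22/25 × 3/20 + 11/100 × 17/20
= 33/250 + 187/2000 = 451/2000

P(the email is spam|the filter flags the email) = (33/250) / (451/2000) = 24/41

P(the email is spam|the filter flags the email) = 24/41 ≈ 58.54%


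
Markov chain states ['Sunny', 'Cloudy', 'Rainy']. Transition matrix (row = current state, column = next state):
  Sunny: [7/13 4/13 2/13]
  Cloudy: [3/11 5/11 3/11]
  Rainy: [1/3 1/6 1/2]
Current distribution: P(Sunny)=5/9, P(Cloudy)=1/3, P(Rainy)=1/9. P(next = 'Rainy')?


P(next=Rainy) = Σᵢ P(now=i)×P(i→Rainy)
= 5/9×2/13 + 1/3×3/11 + 1/9×1/2
= 10/117 + 1/11 + 1/18 = 199/858

P = 199/858 ≈ 0.2319


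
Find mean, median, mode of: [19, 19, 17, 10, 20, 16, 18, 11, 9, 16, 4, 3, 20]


Sorted: [3, 4, 9, 10, 11, 16, 16, 17, 18, 19, 19, 20, 20]
Mean = 182/13 = 14
Median = 16
Freq: {19: 2, 17: 1, 10: 1, 20: 2, 16: 2, 18: 1, 11: 1, 9: 1, 4: 1, 3: 1}
Mode: [16, 19, 20]

Mean=14, Median=16, Mode=[16, 19, 20]


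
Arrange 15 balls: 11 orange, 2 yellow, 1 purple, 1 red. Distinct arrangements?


15!/(11!×2!×1!×1!) = 16380

16380


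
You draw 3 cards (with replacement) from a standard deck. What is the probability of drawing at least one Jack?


P(not a Jack) = 48/52 = 12/13
P(none in 3 draws) = (12/13)^3 = 1728/2197
P(≥1 Jack) = 1 - 1728/2197 = 469/2197

P = 469/2197 ≈ 21.35%


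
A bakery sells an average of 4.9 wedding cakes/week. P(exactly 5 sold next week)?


Poisson(λ=4.9): P(X=5) = e^(-λ)×λ^k/k!
= e^(-4.9) × 4.9^5 / 5!
≈ 0.007446583071 × 2824.75249 / 120 ≈ 0.175290

P(X=5) ≈ 0.175290 ≈ 17.53%


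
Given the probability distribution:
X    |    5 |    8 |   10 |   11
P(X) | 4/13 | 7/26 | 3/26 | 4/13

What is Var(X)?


E[X] = 107/13
E[X²] = 958/13
Var(X) = E[X²] - (E[X])² = 958/13 - 11449/169 = 1005/169

Var(X) = 1005/169 ≈ 5.9467


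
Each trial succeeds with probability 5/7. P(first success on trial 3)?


Geometric: P(X=3) = (1-p)^(k-1)×p = (2/7)^2×5/7 = 20/343

P(X=3) = 20/343 ≈ 5.83%


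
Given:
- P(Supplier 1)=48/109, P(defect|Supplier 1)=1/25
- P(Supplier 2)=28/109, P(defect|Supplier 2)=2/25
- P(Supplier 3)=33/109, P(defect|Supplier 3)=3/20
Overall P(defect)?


P(B) = Σ P(B|Aᵢ)×P(Aᵢ)
  1/25×48/109 = 48/2725
  2/25×28/109 = 56/2725
  3/20×33/109 = 99/2180
Sum = 911/10900

P(defect) = 911/10900 ≈ 8.36%


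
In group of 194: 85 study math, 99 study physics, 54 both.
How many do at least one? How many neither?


|A∪B| = 85+99-54 = 130
Neither = 194-130 = 64

At least one: 130; Neither: 64


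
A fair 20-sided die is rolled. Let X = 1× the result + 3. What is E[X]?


E[die] = (1+20)/2 = 21/2
E[X] = 1×21/2 + 3 = 27/2

E[X] = 27/2


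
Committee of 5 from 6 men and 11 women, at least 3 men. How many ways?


Count by #men:
  3M,2W: C(6,3)×C(11,2)=1100
  4M,1W: C(6,4)×C(11,1)=165
  5M,0W: C(6,5)×C(11,0)=6
Total = 1271

1271


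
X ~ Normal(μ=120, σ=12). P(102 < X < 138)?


z₁=(102-120)/12=-1.5, z₂=(138-120)/12=1.5
P = Φ(1.5) - Φ(-1.5) = 0.933193 - 0.066807 = 0.866386 ≈ 0.8664

P(102 < X < 138) ≈ 0.8664


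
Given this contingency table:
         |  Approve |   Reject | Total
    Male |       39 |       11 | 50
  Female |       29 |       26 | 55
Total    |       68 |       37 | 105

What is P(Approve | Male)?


P(Approve | Male) = 39/(39+11) = 39/50

P(Approve|Male) = 39/50 ≈ 78.00%


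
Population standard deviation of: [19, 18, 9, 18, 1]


Mean = 65/5 = 13
  (19-13)²=36
  (18-13)²=25
  (9-13)²=16
  (18-13)²=25
  (1-13)²=144
Σ(x-μ)² = 246
σ² = 246/5

σ = √(246/5) ≈ 7.0143


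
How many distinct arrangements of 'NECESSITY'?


Letters: 9, freq: {'N': 1, 'E': 2, 'C': 1, 'S': 2, 'I': 1, 'T': 1, 'Y': 1}
9!/(1!×2!×1!×2!×1!×1!×1!) = 362880/4 = 90720

90720


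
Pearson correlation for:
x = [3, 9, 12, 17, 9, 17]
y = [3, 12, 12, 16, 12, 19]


n=6, Σx=67, Σy=74, Σxy=964, Σx²=893, Σy²=1058
r = (6×964 - 67×74)/√((6×893 - 67²)(6×1058 - 74²))
= 826/√(869×872) = 826/√757768 ≈ 826/870.4987 ≈ 0.9489

r ≈ 0.9489


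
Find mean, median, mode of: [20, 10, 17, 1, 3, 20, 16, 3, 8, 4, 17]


Sorted: [1, 3, 3, 4, 8, 10, 16, 17, 17, 20, 20]
Mean = 119/11
Median = 10
Freq: {20: 2, 10: 1, 17: 2, 1: 1, 3: 2, 16: 1, 8: 1, 4: 1}
Mode: [3, 17, 20]

Mean=119/11, Median=10, Mode=[3, 17, 20]


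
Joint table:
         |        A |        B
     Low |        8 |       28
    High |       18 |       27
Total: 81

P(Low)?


P(Low) = (8+28)/81 = 36/81 = 4/9

P(Low) = 4/9 ≈ 44.44%


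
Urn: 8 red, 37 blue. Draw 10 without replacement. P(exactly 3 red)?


Hypergeometric: C(8,3)×C(37,7)/C(45,10)
= 56×10295472/3190187286 = 236096/1306383

P(X=3) = 236096/1306383 ≈ 18.07%


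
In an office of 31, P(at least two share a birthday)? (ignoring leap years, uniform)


P(all different) = Π(365-i)/365 for i=0..30
= 0.269545
P(match) = 1 - 0.269545 = 0.730455

P ≈ 0.7305 ≈ 73.05%


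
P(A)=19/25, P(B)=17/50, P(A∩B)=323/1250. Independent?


P(A)×P(B) = 323/1250
P(A∩B) = 323/1250
Equal ✓ → Independent

Yes, independent


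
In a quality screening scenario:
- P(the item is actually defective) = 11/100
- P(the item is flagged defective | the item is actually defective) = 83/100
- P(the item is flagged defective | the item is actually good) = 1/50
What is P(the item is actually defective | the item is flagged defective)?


Using Bayes' theorem:
P(A|B) = P(B|A)·P(A) / P(B)

P(the item is flagged defective) = 83/100 × 11/100 + 1/50 × 89/100
= 913/10000 + 89/5000 = 1091/10000

P(the item is actually defective|the item is flagged defective) = (913/10000) / (1091/10000) = 913/1091

P(the item is actually defective|the item is flagged defective) = 913/1091 ≈ 83.68%


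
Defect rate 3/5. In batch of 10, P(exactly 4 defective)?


Binomial: P(X=4) = C(10,4)×p^4×(1-p)^6
= 210 × 81/625 × 64/15625 = 217728/1953125

P(X=4) = 217728/1953125 ≈ 11.15%


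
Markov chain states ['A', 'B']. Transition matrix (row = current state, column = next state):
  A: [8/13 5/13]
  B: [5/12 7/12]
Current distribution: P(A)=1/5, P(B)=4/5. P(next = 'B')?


P(next=B) = Σᵢ P(now=i)×P(i→B)
= 1/5×5/13 + 4/5×7/12
= 1/13 + 7/15 = 106/195

P = 106/195 ≈ 0.5436


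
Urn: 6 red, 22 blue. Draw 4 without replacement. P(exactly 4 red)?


Hypergeometric: C(6,4)×C(22,0)/C(28,4)
= 15×1/20475 = 1/1365

P(X=4) = 1/1365 ≈ 0.07%


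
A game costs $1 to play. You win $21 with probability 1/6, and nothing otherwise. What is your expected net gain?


E[gain] = (21-1)×1/6 + (-1)×5/6
= 10/3 - 5/6 = 5/2

Expected net gain = $5/2 ≈ $2.50


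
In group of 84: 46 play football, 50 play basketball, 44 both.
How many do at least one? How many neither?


|A∪B| = 46+50-44 = 52
Neither = 84-52 = 32

At least one: 52; Neither: 32


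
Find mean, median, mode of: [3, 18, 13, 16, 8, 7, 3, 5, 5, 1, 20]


Sorted: [1, 3, 3, 5, 5, 7, 8, 13, 16, 18, 20]
Mean = 99/11 = 9
Median = 7
Freq: {3: 2, 18: 1, 13: 1, 16: 1, 8: 1, 7: 1, 5: 2, 1: 1, 20: 1}
Mode: [3, 5]

Mean=9, Median=7, Mode=[3, 5]


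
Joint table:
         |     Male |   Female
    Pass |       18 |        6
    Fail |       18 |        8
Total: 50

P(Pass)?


P(Pass) = (18+6)/50 = 24/50 = 12/25

P(Pass) = 12/25 ≈ 48.00%


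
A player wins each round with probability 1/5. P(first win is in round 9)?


Geometric: P(X=9) = (1-p)^(k-1)×p = (4/5)^8×1/5 = 65536/1953125

P(X=9) = 65536/1953125 ≈ 3.36%


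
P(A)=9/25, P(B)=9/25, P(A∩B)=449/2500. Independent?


P(A)×P(B) = 81/625
P(A∩B) = 449/2500
Not equal → NOT independent

No, not independent


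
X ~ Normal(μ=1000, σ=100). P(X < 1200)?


z = (1200-1000)/100 = 2.0
P(Z < 2.0) = 0.9772

P(X < 1200) ≈ 0.9772


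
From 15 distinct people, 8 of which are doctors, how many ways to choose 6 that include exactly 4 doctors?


Choose 4 of the 8 doctors and 2 of the other 7 people:
C(8,4)×C(7,2) = 70×21 = 1470

1470


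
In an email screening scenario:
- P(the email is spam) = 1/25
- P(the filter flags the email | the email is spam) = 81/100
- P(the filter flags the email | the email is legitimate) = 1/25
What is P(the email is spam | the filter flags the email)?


Using Bayes' theorem:
P(A|B) = P(B|A)·P(A) / P(B)

P(the filter flags the email) = 81/100 × 1/25 + 1/25 × 24/25
= 81/2500 + 24/625 = 177/2500

P(the email is spam|the filter flags the email) = (81/2500) / (177/2500) = 27/59

P(the email is spam|the filter flags the email) = 27/59 ≈ 45.76%


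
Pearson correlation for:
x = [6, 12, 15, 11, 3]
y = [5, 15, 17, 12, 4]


n=5, Σx=47, Σy=53, Σxy=609, Σx²=535, Σy²=699
r = (5×609 - 47×53)/√((5×535 - 47²)(5×699 - 53²))
= 554/√(466×686) = 554/√319676 ≈ 554/565.3990 ≈ 0.9798

r ≈ 0.9798


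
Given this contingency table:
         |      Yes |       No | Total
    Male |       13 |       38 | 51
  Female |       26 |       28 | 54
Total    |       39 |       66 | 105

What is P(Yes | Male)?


P(Yes | Male) = 13/(13+38) = 13/51

P(Yes|Male) = 13/51 ≈ 25.49%


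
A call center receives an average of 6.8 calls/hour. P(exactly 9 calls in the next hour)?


Poisson(λ=6.8): P(X=9) = e^(-λ)×λ^k/k!
= e^(-6.8) × 6.8^9 / 9!
≈ 0.001113775148 × 31087100.2964 / 362880 ≈ 0.095415

P(X=9) ≈ 0.095415 ≈ 9.54%


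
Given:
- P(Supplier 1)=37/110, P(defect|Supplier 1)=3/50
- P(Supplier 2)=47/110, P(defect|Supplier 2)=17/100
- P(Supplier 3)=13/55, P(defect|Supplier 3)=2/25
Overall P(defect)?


P(B) = Σ P(B|Aᵢ)×P(Aᵢ)
  3/50×37/110 = 111/5500
  17/100×47/110 = 799/11000
  2/25×13/55 = 26/1375
Sum = 1229/11000

P(defect) = 1229/11000 ≈ 11.17%


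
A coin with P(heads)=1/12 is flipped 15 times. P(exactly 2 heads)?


Binomial: P(X=2) = C(15,2)×p^2×(1-p)^13
= 105 × 1/144 × 34522712143931/106993205379072 = 1208294925037585/5135673858195456

P(X=2) = 1208294925037585/5135673858195456 ≈ 23.53%


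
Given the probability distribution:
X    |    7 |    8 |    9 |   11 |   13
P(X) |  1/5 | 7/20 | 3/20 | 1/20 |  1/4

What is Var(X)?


E[X] = 187/20
E[X²] = 1853/20
Var(X) = E[X²] - (E[X])² = 1853/20 - 34969/400 = 2091/400

Var(X) = 2091/400 ≈ 5.2275


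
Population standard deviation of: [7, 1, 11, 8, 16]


Mean = 43/5
  (7-43/5)²=64/25
  (1-43/5)²=1444/25
  (11-43/5)²=144/25
  (8-43/5)²=9/25
  (16-43/5)²=1369/25
Σ(x-μ)² = 606/5
σ² = (606/5)/5 = 606/25

σ = √(606/25) ≈ 4.9234


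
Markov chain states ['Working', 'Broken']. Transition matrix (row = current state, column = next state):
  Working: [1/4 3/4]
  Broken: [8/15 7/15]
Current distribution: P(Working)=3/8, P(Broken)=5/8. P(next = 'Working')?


P(next=Working) = Σᵢ P(now=i)×P(i→Working)
= 3/8×1/4 + 5/8×8/15
= 3/32 + 1/3 = 41/96

P = 41/96 ≈ 0.4271


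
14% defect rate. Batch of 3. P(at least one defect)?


P(all good) = (43/50)^3 = 79507/125000
P(≥1 defect) = 45493/125000

P = 45493/125000 ≈ 36.39%


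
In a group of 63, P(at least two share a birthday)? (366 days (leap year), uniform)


P(all different) = Π(366-i)/366 for i=0..62
= 0.003452
P(match) = 1 - 0.003452 = 0.996548

P ≈ 0.9965 ≈ 99.65%


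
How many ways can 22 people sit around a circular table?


Circular arrangements of 22 distinct objects: fix one position to break rotational symmetry.
(n-1)! = 21! = 51090942171709440000

51090942171709440000


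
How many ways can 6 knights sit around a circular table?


Circular arrangements of 6 distinct objects: fix one position to break rotational symmetry.
(n-1)! = 5! = 120

120


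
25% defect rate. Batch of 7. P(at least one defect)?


P(all good) = (3/4)^7 = 2187/16384
P(≥1 defect) = 14197/16384

P = 14197/16384 ≈ 86.65%


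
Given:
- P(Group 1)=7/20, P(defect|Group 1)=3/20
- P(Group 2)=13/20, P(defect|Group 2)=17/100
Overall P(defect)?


P(B) = Σ P(B|Aᵢ)×P(Aᵢ)
  3/20×7/20 = 21/400
  17/100×13/20 = 221/2000
Sum = 163/1000

P(defect) = 163/1000 ≈ 16.30%


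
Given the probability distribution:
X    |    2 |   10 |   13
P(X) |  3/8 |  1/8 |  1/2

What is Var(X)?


E[X] = 17/2
E[X²] = 197/2
Var(X) = E[X²] - (E[X])² = 197/2 - 289/4 = 105/4

Var(X) = 105/4 ≈ 26.2500


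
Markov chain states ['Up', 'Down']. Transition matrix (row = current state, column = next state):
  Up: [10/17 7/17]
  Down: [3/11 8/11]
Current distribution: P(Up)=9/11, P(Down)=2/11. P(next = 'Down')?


P(next=Down) = Σᵢ P(now=i)×P(i→Down)
= 9/11×7/17 + 2/11×8/11
= 63/187 + 16/121 = 965/2057

P = 965/2057 ≈ 0.4691
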